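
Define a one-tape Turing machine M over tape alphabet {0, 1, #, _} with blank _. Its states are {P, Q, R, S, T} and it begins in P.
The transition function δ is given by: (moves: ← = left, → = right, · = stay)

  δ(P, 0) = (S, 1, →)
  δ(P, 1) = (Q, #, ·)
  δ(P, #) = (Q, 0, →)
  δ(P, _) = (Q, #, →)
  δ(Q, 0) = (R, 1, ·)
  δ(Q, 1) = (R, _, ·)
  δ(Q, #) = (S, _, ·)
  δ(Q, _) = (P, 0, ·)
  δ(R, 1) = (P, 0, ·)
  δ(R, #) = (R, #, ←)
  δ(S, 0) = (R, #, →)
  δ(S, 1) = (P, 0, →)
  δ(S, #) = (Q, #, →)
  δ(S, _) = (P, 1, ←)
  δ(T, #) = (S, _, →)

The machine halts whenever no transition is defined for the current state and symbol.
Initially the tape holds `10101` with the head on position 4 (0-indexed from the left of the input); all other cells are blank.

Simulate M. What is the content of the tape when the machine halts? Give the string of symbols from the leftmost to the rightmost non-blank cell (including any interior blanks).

101100_1

P | 1010[1]___   read 1 → write #, move ·, go to Q
Q | 1010[#]___   read # → write _, move ·, go to S
S | 1010[_]___   read _ → write 1, move ←, go to P
P | 101[0]1___   read 0 → write 1, move →, go to S
S | 1011[1]___   read 1 → write 0, move →, go to P
P | 10110[_]__   read _ → write #, move →, go to Q
Q | 10110#[_]_   read _ → write 0, move ·, go to P
P | 10110#[0]_   read 0 → write 1, move →, go to S
S | 10110#1[_]   read _ → write 1, move ←, go to P
P | 10110#[1]1   read 1 → write #, move ·, go to Q
Q | 10110#[#]1   read # → write _, move ·, go to S
S | 10110#[_]1   read _ → write 1, move ←, go to P
P | 10110[#]11   read # → write 0, move →, go to Q
Q | 101100[1]1   read 1 → write _, move ·, go to R
R | 101100[_]1
The non-blank tape span at halt is 101100_1.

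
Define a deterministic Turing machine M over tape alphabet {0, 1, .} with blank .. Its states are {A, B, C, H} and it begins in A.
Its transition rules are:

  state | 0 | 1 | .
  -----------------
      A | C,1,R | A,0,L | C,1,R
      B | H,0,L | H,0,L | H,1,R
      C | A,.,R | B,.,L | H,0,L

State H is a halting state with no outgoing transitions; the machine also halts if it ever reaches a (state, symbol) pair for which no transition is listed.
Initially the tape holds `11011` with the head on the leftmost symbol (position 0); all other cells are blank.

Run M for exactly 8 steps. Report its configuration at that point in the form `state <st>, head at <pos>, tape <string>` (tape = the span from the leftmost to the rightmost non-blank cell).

state B, head at 2, tape 11.1.1

A | .[1]1011   read 1 → write 0, move L, go to A
A | [.]01011   read . → write 1, move R, go to C
C | 1[0]1011   read 0 → write ., move R, go to A
A | 1.[1]011   read 1 → write 0, move L, go to A
A | 1[.]0011   read . → write 1, move R, go to C
C | 11[0]011   read 0 → write ., move R, go to A
A | 11.[0]11   read 0 → write 1, move R, go to C
C | 11.1[1]1   read 1 → write ., move L, go to B
B | 11.[1].1
After 8 steps: state B, head at 2, tape 11.1.1.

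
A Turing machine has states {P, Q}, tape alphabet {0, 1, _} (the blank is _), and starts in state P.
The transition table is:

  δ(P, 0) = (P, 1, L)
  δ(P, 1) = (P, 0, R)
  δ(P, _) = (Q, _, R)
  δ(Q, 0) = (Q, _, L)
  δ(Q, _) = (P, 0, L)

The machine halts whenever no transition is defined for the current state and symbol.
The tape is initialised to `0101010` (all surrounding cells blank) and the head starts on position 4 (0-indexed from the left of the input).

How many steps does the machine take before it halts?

P | _0101[0]10__   read 0 → write 1, move L, go to P
P | _010[1]110__   read 1 → write 0, move R, go to P
P | _0100[1]10__   read 1 → write 0, move R, go to P
P | _01000[1]0__   read 1 → write 0, move R, go to P
P | _010000[0]__   read 0 → write 1, move L, go to P
P | _01000[0]1__   read 0 → write 1, move L, go to P
P | _0100[0]11__   read 0 → write 1, move L, go to P
P | _010[0]111__   read 0 → write 1, move L, go to P
P | _01[0]1111__   read 0 → write 1, move L, go to P
P | _0[1]11111__   read 1 → write 0, move R, go to P
P | _00[1]1111__   read 1 → write 0, move R, go to P
P | _000[1]111__   read 1 → write 0, move R, go to P
P | _0000[1]11__   read 1 → write 0, move R, go to P
P | _00000[1]1__   read 1 → write 0, move R, go to P
P | _000000[1]__   read 1 → write 0, move R, go to P
P | _0000000[_]_   read _ → write _, move R, go to Q
Q | _0000000_[_]   read _ → write 0, move L, go to P
P | _0000000[_]0   read _ → write _, move R, go to Q
Q | _0000000_[0]   read 0 → write _, move L, go to Q
Q | _0000000[_]_   read _ → write 0, move L, go to P
P | _000000[0]0_   read 0 → write 1, move L, go to P
P | _00000[0]10_   read 0 → write 1, move L, go to P
P | _0000[0]110_   read 0 → write 1, move L, go to P
P | _000[0]1110_   read 0 → write 1, move L, go to P
P | _00[0]11110_   read 0 → write 1, move L, go to P
P | _0[0]111110_   read 0 → write 1, move L, go to P
P | _[0]1111110_   read 0 → write 1, move L, go to P
P | [_]11111110_   read _ → write _, move R, go to Q
Q | _[1]1111110_
M halts after 28 transitions.

28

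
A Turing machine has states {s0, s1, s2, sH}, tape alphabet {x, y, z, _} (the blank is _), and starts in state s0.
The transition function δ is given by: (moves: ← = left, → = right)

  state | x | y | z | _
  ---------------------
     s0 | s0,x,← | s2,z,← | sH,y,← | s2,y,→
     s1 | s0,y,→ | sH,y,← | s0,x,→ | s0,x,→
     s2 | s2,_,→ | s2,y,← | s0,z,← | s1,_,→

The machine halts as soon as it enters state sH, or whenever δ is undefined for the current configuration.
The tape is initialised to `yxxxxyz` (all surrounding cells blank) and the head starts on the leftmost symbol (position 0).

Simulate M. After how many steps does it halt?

s0 | _[y]xxxxyz   read y → write z, move ←, go to s2
s2 | [_]zxxxxyz   read _ → write _, move →, go to s1
s1 | _[z]xxxxyz   read z → write x, move →, go to s0
s0 | _x[x]xxxyz   read x → write x, move ←, go to s0
s0 | _[x]xxxxyz   read x → write x, move ←, go to s0
s0 | [_]xxxxxyz   read _ → write y, move →, go to s2
s2 | y[x]xxxxyz   read x → write _, move →, go to s2
s2 | y_[x]xxxyz   read x → write _, move →, go to s2
s2 | y__[x]xxyz   read x → write _, move →, go to s2
s2 | y___[x]xyz   read x → write _, move →, go to s2
s2 | y____[x]yz   read x → write _, move →, go to s2
s2 | y_____[y]z   read y → write y, move ←, go to s2
s2 | y____[_]yz   read _ → write _, move →, go to s1
s1 | y_____[y]z   read y → write y, move ←, go to sH
sH | y____[_]yz
M halts after 14 transitions.

14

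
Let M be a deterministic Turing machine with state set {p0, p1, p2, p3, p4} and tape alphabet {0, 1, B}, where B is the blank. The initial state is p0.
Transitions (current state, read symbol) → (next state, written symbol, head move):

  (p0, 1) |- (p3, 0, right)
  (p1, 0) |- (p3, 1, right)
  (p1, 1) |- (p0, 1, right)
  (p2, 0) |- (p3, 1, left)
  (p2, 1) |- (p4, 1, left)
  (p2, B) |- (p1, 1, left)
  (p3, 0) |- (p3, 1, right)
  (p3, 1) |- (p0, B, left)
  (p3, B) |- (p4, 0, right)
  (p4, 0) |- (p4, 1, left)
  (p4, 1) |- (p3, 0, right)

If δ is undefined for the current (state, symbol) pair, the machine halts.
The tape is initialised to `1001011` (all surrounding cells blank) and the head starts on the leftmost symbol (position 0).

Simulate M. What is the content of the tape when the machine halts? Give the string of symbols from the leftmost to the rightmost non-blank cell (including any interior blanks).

00B1111

p0 | [1]001011   read 1 → write 0, move right, go to p3
p3 | 0[0]01011   read 0 → write 1, move right, go to p3
p3 | 01[0]1011   read 0 → write 1, move right, go to p3
p3 | 011[1]011   read 1 → write B, move left, go to p0
p0 | 01[1]B011   read 1 → write 0, move right, go to p3
p3 | 010[B]011   read B → write 0, move right, go to p4
p4 | 0100[0]11   read 0 → write 1, move left, go to p4
p4 | 010[0]111   read 0 → write 1, move left, go to p4
p4 | 01[0]1111   read 0 → write 1, move left, go to p4
p4 | 0[1]11111   read 1 → write 0, move right, go to p3
p3 | 00[1]1111   read 1 → write B, move left, go to p0
p0 | 0[0]B1111
The non-blank tape span at halt is 00B1111.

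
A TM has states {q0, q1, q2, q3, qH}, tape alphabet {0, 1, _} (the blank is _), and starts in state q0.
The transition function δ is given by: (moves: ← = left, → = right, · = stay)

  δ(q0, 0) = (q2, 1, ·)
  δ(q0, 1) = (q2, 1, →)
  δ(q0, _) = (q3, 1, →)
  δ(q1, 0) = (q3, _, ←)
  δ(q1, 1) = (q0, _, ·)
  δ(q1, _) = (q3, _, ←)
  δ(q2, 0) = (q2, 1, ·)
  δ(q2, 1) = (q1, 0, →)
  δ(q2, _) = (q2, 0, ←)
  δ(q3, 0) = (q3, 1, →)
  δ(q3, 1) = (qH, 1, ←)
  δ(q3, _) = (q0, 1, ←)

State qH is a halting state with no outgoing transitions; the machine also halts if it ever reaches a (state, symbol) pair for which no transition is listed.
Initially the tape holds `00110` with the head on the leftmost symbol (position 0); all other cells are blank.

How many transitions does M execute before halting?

10

state=q0 head=0 tape=[0]0110   (q0,0)→(q2,1,·)
state=q2 head=0 tape=[1]0110   (q2,1)→(q1,0,→)
state=q1 head=1 tape=0[0]110   (q1,0)→(q3,_,←)
state=q3 head=0 tape=[0]_110   (q3,0)→(q3,1,→)
state=q3 head=1 tape=1[_]110   (q3,_)→(q0,1,←)
state=q0 head=0 tape=[1]1110   (q0,1)→(q2,1,→)
state=q2 head=1 tape=1[1]110   (q2,1)→(q1,0,→)
state=q1 head=2 tape=10[1]10   (q1,1)→(q0,_,·)
state=q0 head=2 tape=10[_]10   (q0,_)→(q3,1,→)
state=q3 head=3 tape=101[1]0   (q3,1)→(qH,1,←)
state=qH head=2 tape=10[1]10
M halts after 10 transitions.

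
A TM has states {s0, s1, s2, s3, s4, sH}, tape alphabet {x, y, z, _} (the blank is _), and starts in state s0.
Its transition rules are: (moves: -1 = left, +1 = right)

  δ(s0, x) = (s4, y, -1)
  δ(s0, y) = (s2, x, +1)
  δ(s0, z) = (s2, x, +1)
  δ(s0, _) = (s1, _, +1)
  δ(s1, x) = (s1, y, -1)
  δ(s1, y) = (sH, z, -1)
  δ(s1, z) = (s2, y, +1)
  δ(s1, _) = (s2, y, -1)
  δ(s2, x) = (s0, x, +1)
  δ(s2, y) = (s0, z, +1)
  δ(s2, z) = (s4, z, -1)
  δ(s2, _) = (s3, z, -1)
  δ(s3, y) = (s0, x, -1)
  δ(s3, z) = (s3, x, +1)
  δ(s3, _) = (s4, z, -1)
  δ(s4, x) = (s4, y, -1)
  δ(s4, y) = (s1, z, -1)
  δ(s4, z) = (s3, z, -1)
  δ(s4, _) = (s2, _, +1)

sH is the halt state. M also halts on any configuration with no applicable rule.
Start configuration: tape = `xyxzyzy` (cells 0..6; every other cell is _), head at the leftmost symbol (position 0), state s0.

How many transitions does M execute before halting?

19

state=s0 head=0 tape=_[x]yxzyzy__   (s0,x)→(s4,y,-1)
state=s4 head=-1 tape=[_]yyxzyzy__   (s4,_)→(s2,_,+1)
state=s2 head=0 tape=_[y]yxzyzy__   (s2,y)→(s0,z,+1)
state=s0 head=1 tape=_z[y]xzyzy__   (s0,y)→(s2,x,+1)
state=s2 head=2 tape=_zx[x]zyzy__   (s2,x)→(s0,x,+1)
state=s0 head=3 tape=_zxx[z]yzy__   (s0,z)→(s2,x,+1)
state=s2 head=4 tape=_zxxx[y]zy__   (s2,y)→(s0,z,+1)
state=s0 head=5 tape=_zxxxz[z]y__   (s0,z)→(s2,x,+1)
state=s2 head=6 tape=_zxxxzx[y]__   (s2,y)→(s0,z,+1)
state=s0 head=7 tape=_zxxxzxz[_]_   (s0,_)→(s1,_,+1)
state=s1 head=8 tape=_zxxxzxz_[_]   (s1,_)→(s2,y,-1)
state=s2 head=7 tape=_zxxxzxz[_]y   (s2,_)→(s3,z,-1)
state=s3 head=6 tape=_zxxxzx[z]zy   (s3,z)→(s3,x,+1)
state=s3 head=7 tape=_zxxxzxx[z]y   (s3,z)→(s3,x,+1)
state=s3 head=8 tape=_zxxxzxxx[y]   (s3,y)→(s0,x,-1)
state=s0 head=7 tape=_zxxxzxx[x]x   (s0,x)→(s4,y,-1)
state=s4 head=6 tape=_zxxxzx[x]yx   (s4,x)→(s4,y,-1)
state=s4 head=5 tape=_zxxxz[x]yyx   (s4,x)→(s4,y,-1)
state=s4 head=4 tape=_zxxx[z]yyyx   (s4,z)→(s3,z,-1)
state=s3 head=3 tape=_zxx[x]zyyyx
M halts after 19 transitions.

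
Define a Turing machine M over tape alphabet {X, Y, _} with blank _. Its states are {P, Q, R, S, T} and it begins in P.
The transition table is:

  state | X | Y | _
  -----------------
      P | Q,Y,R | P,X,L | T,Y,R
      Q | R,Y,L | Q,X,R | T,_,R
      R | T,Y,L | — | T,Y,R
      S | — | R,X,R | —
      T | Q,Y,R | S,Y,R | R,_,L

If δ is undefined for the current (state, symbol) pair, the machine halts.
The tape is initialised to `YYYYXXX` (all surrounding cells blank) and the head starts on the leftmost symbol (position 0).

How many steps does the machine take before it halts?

25

P | _[Y]YYYXXX__   read Y → write X, move L, go to P
P | [_]XYYYXXX__   read _ → write Y, move R, go to T
T | Y[X]YYYXXX__   read X → write Y, move R, go to Q
Q | YY[Y]YYXXX__   read Y → write X, move R, go to Q
Q | YYX[Y]YXXX__   read Y → write X, move R, go to Q
Q | YYXX[Y]XXX__   read Y → write X, move R, go to Q
Q | YYXXX[X]XX__   read X → write Y, move L, go to R
R | YYXX[X]YXX__   read X → write Y, move L, go to T
T | YYX[X]YYXX__   read X → write Y, move R, go to Q
Q | YYXY[Y]YXX__   read Y → write X, move R, go to Q
Q | YYXYX[Y]XX__   read Y → write X, move R, go to Q
Q | YYXYXX[X]X__   read X → write Y, move L, go to R
R | YYXYX[X]YX__   read X → write Y, move L, go to T
T | YYXY[X]YYX__   read X → write Y, move R, go to Q
Q | YYXYY[Y]YX__   read Y → write X, move R, go to Q
Q | YYXYYX[Y]X__   read Y → write X, move R, go to Q
Q | YYXYYXX[X]__   read X → write Y, move L, go to R
R | YYXYYX[X]Y__   read X → write Y, move L, go to T
T | YYXYY[X]YY__   read X → write Y, move R, go to Q
Q | YYXYYY[Y]Y__   read Y → write X, move R, go to Q
Q | YYXYYYX[Y]__   read Y → write X, move R, go to Q
Q | YYXYYYXX[_]_   read _ → write _, move R, go to T
T | YYXYYYXX_[_]   read _ → write _, move L, go to R
R | YYXYYYXX[_]_   read _ → write Y, move R, go to T
T | YYXYYYXXY[_]   read _ → write _, move L, go to R
R | YYXYYYXX[Y]_
M halts after 25 transitions.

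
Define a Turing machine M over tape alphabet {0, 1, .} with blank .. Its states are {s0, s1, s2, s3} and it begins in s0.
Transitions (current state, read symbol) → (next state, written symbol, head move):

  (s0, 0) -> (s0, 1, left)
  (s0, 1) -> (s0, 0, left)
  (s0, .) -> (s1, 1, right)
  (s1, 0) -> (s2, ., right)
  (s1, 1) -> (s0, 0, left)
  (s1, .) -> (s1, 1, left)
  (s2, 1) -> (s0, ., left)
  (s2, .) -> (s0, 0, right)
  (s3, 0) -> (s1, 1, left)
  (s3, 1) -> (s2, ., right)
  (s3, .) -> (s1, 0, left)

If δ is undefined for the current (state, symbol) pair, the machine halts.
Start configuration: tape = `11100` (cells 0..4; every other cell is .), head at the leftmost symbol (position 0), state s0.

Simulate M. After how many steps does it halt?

state=s0 head=0 tape=..[1]1100   (s0,1)→(s0,0,left)
state=s0 head=-1 tape=.[.]01100   (s0,.)→(s1,1,right)
state=s1 head=0 tape=.1[0]1100   (s1,0)→(s2,.,right)
state=s2 head=1 tape=.1.[1]100   (s2,1)→(s0,.,left)
state=s0 head=0 tape=.1[.].100   (s0,.)→(s1,1,right)
state=s1 head=1 tape=.11[.]100   (s1,.)→(s1,1,left)
state=s1 head=0 tape=.1[1]1100   (s1,1)→(s0,0,left)
state=s0 head=-1 tape=.[1]01100   (s0,1)→(s0,0,left)
state=s0 head=-2 tape=[.]001100   (s0,.)→(s1,1,right)
state=s1 head=-1 tape=1[0]01100   (s1,0)→(s2,.,right)
state=s2 head=0 tape=1.[0]1100
M halts after 10 transitions.

10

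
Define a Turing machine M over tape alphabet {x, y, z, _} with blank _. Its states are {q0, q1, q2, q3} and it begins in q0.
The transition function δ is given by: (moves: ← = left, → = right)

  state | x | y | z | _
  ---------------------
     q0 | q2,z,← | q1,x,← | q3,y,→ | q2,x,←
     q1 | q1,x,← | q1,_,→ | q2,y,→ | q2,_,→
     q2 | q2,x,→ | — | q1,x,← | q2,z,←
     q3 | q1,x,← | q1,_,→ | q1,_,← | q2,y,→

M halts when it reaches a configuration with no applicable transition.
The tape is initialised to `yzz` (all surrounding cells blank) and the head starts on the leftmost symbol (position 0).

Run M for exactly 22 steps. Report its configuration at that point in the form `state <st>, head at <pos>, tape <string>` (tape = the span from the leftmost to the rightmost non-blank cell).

q0 | _[y]zz_   read y → write x, move ←, go to q1
q1 | [_]xzz_   read _ → write _, move →, go to q2
q2 | _[x]zz_   read x → write x, move →, go to q2
q2 | _x[z]z_   read z → write x, move ←, go to q1
q1 | _[x]xz_   read x → write x, move ←, go to q1
q1 | [_]xxz_   read _ → write _, move →, go to q2
q2 | _[x]xz_   read x → write x, move →, go to q2
q2 | _x[x]z_   read x → write x, move →, go to q2
q2 | _xx[z]_   read z → write x, move ←, go to q1
q1 | _x[x]x_   read x → write x, move ←, go to q1
q1 | _[x]xx_   read x → write x, move ←, go to q1
q1 | [_]xxx_   read _ → write _, move →, go to q2
q2 | _[x]xx_   read x → write x, move →, go to q2
q2 | _x[x]x_   read x → write x, move →, go to q2
q2 | _xx[x]_   read x → write x, move →, go to q2
q2 | _xxx[_]   read _ → write z, move ←, go to q2
q2 | _xx[x]z   read x → write x, move →, go to q2
q2 | _xxx[z]   read z → write x, move ←, go to q1
q1 | _xx[x]x   read x → write x, move ←, go to q1
q1 | _x[x]xx   read x → write x, move ←, go to q1
q1 | _[x]xxx   read x → write x, move ←, go to q1
q1 | [_]xxxx   read _ → write _, move →, go to q2
q2 | _[x]xxx
After 22 steps: state q2, head at 0, tape xxxx.

state q2, head at 0, tape xxxx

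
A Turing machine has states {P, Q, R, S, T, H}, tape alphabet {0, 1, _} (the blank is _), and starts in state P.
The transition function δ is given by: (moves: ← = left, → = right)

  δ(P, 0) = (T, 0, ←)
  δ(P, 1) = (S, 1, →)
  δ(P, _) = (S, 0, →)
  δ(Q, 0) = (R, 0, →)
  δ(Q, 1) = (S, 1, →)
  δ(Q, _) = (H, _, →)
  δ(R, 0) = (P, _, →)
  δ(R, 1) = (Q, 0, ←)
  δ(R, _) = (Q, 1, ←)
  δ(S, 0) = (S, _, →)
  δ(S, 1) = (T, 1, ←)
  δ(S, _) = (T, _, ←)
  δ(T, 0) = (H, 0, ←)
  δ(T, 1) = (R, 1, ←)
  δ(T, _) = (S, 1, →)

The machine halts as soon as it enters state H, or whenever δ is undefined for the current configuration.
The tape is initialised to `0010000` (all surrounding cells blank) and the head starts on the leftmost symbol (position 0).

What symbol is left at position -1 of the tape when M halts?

1

state=P head=0 tape=___[0]010000   (P,0)→(T,0,←)
state=T head=-1 tape=__[_]0010000   (T,_)→(S,1,→)
state=S head=0 tape=__1[0]010000   (S,0)→(S,_,→)
state=S head=1 tape=__1_[0]10000   (S,0)→(S,_,→)
state=S head=2 tape=__1__[1]0000   (S,1)→(T,1,←)
state=T head=1 tape=__1_[_]10000   (T,_)→(S,1,→)
state=S head=2 tape=__1_1[1]0000   (S,1)→(T,1,←)
state=T head=1 tape=__1_[1]10000   (T,1)→(R,1,←)
state=R head=0 tape=__1[_]110000   (R,_)→(Q,1,←)
state=Q head=-1 tape=__[1]1110000   (Q,1)→(S,1,→)
state=S head=0 tape=__1[1]110000   (S,1)→(T,1,←)
state=T head=-1 tape=__[1]1110000   (T,1)→(R,1,←)
state=R head=-2 tape=_[_]11110000   (R,_)→(Q,1,←)
state=Q head=-3 tape=[_]111110000   (Q,_)→(H,_,→)
state=H head=-2 tape=_[1]11110000
Cell -1 holds 1 when M halts.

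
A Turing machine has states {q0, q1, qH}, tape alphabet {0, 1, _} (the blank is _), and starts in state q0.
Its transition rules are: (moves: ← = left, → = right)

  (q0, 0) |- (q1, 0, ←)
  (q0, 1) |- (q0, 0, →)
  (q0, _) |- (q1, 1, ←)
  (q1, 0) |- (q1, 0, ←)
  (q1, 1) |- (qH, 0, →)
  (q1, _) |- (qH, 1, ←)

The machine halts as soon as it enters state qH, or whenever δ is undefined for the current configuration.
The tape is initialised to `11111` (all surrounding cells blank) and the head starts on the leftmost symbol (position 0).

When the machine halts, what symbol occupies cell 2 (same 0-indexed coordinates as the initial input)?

0

state=q0 head=0 tape=__[1]1111_   (q0,1)→(q0,0,→)
state=q0 head=1 tape=__0[1]111_   (q0,1)→(q0,0,→)
state=q0 head=2 tape=__00[1]11_   (q0,1)→(q0,0,→)
state=q0 head=3 tape=__000[1]1_   (q0,1)→(q0,0,→)
state=q0 head=4 tape=__0000[1]_   (q0,1)→(q0,0,→)
state=q0 head=5 tape=__00000[_]   (q0,_)→(q1,1,←)
state=q1 head=4 tape=__0000[0]1   (q1,0)→(q1,0,←)
state=q1 head=3 tape=__000[0]01   (q1,0)→(q1,0,←)
state=q1 head=2 tape=__00[0]001   (q1,0)→(q1,0,←)
state=q1 head=1 tape=__0[0]0001   (q1,0)→(q1,0,←)
state=q1 head=0 tape=__[0]00001   (q1,0)→(q1,0,←)
state=q1 head=-1 tape=_[_]000001   (q1,_)→(qH,1,←)
state=qH head=-2 tape=[_]1000001
Cell 2 holds 0 when M halts.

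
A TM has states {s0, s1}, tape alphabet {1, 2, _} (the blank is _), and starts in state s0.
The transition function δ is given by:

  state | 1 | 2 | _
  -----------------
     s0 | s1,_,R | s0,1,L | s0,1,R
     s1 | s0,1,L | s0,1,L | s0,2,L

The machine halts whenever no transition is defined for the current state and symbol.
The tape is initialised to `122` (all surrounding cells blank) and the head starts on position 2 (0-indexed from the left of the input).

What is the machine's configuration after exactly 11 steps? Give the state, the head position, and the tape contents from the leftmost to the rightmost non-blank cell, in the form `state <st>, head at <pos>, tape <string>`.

state=s0 head=2 tape=12[2]_   (s0,2)→(s0,1,L)
state=s0 head=1 tape=1[2]1_   (s0,2)→(s0,1,L)
state=s0 head=0 tape=[1]11_   (s0,1)→(s1,_,R)
state=s1 head=1 tape=_[1]1_   (s1,1)→(s0,1,L)
state=s0 head=0 tape=[_]11_   (s0,_)→(s0,1,R)
state=s0 head=1 tape=1[1]1_   (s0,1)→(s1,_,R)
state=s1 head=2 tape=1_[1]_   (s1,1)→(s0,1,L)
state=s0 head=1 tape=1[_]1_   (s0,_)→(s0,1,R)
state=s0 head=2 tape=11[1]_   (s0,1)→(s1,_,R)
state=s1 head=3 tape=11_[_]   (s1,_)→(s0,2,L)
state=s0 head=2 tape=11[_]2   (s0,_)→(s0,1,R)
state=s0 head=3 tape=111[2]
After 11 steps: state s0, head at 3, tape 1112.

state s0, head at 3, tape 1112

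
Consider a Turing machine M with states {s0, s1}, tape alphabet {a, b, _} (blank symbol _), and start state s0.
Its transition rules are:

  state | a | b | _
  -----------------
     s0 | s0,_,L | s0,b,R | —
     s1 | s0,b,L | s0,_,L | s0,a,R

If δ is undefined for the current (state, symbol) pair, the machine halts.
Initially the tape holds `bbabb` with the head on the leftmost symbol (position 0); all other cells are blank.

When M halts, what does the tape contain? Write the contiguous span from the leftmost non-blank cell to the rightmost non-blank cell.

bb_bb

s0 | [b]babb   read b → write b, move R, go to s0
s0 | b[b]abb   read b → write b, move R, go to s0
s0 | bb[a]bb   read a → write _, move L, go to s0
s0 | b[b]_bb   read b → write b, move R, go to s0
s0 | bb[_]bb
The non-blank tape span at halt is bb_bb.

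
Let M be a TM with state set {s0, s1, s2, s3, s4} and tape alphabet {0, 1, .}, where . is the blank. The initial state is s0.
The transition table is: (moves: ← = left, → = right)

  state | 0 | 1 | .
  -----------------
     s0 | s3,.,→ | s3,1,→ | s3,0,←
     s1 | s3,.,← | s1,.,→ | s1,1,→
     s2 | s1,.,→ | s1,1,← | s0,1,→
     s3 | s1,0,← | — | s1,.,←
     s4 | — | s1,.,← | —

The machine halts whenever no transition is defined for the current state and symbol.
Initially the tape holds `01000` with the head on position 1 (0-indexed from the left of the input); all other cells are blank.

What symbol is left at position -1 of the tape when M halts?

1

s0 | ..0[1]000   read 1 → write 1, move →, go to s3
s3 | ..01[0]00   read 0 → write 0, move ←, go to s1
s1 | ..0[1]000   read 1 → write ., move →, go to s1
s1 | ..0.[0]00   read 0 → write ., move ←, go to s3
s3 | ..0[.].00   read . → write ., move ←, go to s1
s1 | ..[0]..00   read 0 → write ., move ←, go to s3
s3 | .[.]...00   read . → write ., move ←, go to s1
s1 | [.]....00   read . → write 1, move →, go to s1
s1 | 1[.]...00   read . → write 1, move →, go to s1
s1 | 11[.]..00   read . → write 1, move →, go to s1
s1 | 111[.].00   read . → write 1, move →, go to s1
s1 | 1111[.]00   read . → write 1, move →, go to s1
s1 | 11111[0]0   read 0 → write ., move ←, go to s3
s3 | 1111[1].0
Cell -1 holds 1 when M halts.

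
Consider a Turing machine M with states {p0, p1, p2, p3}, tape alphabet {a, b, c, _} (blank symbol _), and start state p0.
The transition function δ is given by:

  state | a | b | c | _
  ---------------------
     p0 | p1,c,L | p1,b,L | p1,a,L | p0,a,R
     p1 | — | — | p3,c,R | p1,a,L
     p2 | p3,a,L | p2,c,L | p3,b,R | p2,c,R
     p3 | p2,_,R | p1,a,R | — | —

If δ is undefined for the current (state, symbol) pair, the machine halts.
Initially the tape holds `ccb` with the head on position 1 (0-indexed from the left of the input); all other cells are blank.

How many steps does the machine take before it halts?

p0 | c[c]b_   read c → write a, move L, go to p1
p1 | [c]ab_   read c → write c, move R, go to p3
p3 | c[a]b_   read a → write _, move R, go to p2
p2 | c_[b]_   read b → write c, move L, go to p2
p2 | c[_]c_   read _ → write c, move R, go to p2
p2 | cc[c]_   read c → write b, move R, go to p3
p3 | ccb[_]
M halts after 6 transitions.

6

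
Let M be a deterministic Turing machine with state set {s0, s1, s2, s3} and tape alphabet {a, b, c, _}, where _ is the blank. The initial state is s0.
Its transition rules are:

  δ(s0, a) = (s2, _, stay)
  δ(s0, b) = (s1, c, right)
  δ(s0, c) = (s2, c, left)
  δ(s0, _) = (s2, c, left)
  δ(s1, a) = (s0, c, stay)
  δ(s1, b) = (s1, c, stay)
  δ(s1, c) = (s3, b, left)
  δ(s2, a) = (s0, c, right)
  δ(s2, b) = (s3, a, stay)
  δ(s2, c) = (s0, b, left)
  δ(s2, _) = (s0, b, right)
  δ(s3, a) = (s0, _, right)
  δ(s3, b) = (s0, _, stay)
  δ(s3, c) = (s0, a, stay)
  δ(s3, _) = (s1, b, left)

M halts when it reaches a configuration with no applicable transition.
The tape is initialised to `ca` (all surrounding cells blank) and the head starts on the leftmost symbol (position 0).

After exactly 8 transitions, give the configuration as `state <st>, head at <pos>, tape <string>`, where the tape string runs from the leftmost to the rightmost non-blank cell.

state s2, head at -1, tape bca

state=s0 head=0 tape=_[c]a   (s0,c)→(s2,c,left)
state=s2 head=-1 tape=[_]ca   (s2,_)→(s0,b,right)
state=s0 head=0 tape=b[c]a   (s0,c)→(s2,c,left)
state=s2 head=-1 tape=[b]ca   (s2,b)→(s3,a,stay)
state=s3 head=-1 tape=[a]ca   (s3,a)→(s0,_,right)
state=s0 head=0 tape=_[c]a   (s0,c)→(s2,c,left)
state=s2 head=-1 tape=[_]ca   (s2,_)→(s0,b,right)
state=s0 head=0 tape=b[c]a   (s0,c)→(s2,c,left)
state=s2 head=-1 tape=[b]ca
After 8 steps: state s2, head at -1, tape bca.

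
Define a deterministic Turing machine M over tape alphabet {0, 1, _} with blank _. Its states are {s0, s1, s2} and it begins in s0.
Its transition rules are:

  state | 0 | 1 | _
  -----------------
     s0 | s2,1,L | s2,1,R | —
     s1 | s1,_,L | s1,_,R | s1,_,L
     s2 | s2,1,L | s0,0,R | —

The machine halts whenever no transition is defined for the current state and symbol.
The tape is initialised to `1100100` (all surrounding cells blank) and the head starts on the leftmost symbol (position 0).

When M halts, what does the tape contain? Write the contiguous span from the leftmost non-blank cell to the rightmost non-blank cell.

state=s0 head=0 tape=[1]100100_   (s0,1)→(s2,1,R)
state=s2 head=1 tape=1[1]00100_   (s2,1)→(s0,0,R)
state=s0 head=2 tape=10[0]0100_   (s0,0)→(s2,1,L)
state=s2 head=1 tape=1[0]10100_   (s2,0)→(s2,1,L)
state=s2 head=0 tape=[1]110100_   (s2,1)→(s0,0,R)
state=s0 head=1 tape=0[1]10100_   (s0,1)→(s2,1,R)
state=s2 head=2 tape=01[1]0100_   (s2,1)→(s0,0,R)
state=s0 head=3 tape=010[0]100_   (s0,0)→(s2,1,L)
state=s2 head=2 tape=01[0]1100_   (s2,0)→(s2,1,L)
state=s2 head=1 tape=0[1]11100_   (s2,1)→(s0,0,R)
state=s0 head=2 tape=00[1]1100_   (s0,1)→(s2,1,R)
state=s2 head=3 tape=001[1]100_   (s2,1)→(s0,0,R)
state=s0 head=4 tape=0010[1]00_   (s0,1)→(s2,1,R)
state=s2 head=5 tape=00101[0]0_   (s2,0)→(s2,1,L)
state=s2 head=4 tape=0010[1]10_   (s2,1)→(s0,0,R)
state=s0 head=5 tape=00100[1]0_   (s0,1)→(s2,1,R)
state=s2 head=6 tape=001001[0]_   (s2,0)→(s2,1,L)
state=s2 head=5 tape=00100[1]1_   (s2,1)→(s0,0,R)
state=s0 head=6 tape=001000[1]_   (s0,1)→(s2,1,R)
state=s2 head=7 tape=0010001[_]
The non-blank tape span at halt is 0010001.

0010001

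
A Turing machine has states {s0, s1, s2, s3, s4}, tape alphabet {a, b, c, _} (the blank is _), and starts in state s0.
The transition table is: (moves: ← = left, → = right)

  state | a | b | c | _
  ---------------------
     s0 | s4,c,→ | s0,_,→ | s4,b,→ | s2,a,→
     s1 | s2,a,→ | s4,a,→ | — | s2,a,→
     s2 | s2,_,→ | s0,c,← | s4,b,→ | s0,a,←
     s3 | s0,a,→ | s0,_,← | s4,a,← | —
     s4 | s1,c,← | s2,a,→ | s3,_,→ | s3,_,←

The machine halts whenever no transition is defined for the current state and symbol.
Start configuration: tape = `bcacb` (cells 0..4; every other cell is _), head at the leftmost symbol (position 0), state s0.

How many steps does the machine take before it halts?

s0 | [b]cacb_   read b → write _, move →, go to s0
s0 | _[c]acb_   read c → write b, move →, go to s4
s4 | _b[a]cb_   read a → write c, move ←, go to s1
s1 | _[b]ccb_   read b → write a, move →, go to s4
s4 | _a[c]cb_   read c → write _, move →, go to s3
s3 | _a_[c]b_   read c → write a, move ←, go to s4
s4 | _a[_]ab_   read _ → write _, move ←, go to s3
s3 | _[a]_ab_   read a → write a, move →, go to s0
s0 | _a[_]ab_   read _ → write a, move →, go to s2
s2 | _aa[a]b_   read a → write _, move →, go to s2
s2 | _aa_[b]_   read b → write c, move ←, go to s0
s0 | _aa[_]c_   read _ → write a, move →, go to s2
s2 | _aaa[c]_   read c → write b, move →, go to s4
s4 | _aaab[_]   read _ → write _, move ←, go to s3
s3 | _aaa[b]_   read b → write _, move ←, go to s0
s0 | _aa[a]__   read a → write c, move →, go to s4
s4 | _aac[_]_   read _ → write _, move ←, go to s3
s3 | _aa[c]__   read c → write a, move ←, go to s4
s4 | _a[a]a__   read a → write c, move ←, go to s1
s1 | _[a]ca__   read a → write a, move →, go to s2
s2 | _a[c]a__   read c → write b, move →, go to s4
s4 | _ab[a]__   read a → write c, move ←, go to s1
s1 | _a[b]c__   read b → write a, move →, go to s4
s4 | _aa[c]__   read c → write _, move →, go to s3
s3 | _aa_[_]_
M halts after 24 transitions.

24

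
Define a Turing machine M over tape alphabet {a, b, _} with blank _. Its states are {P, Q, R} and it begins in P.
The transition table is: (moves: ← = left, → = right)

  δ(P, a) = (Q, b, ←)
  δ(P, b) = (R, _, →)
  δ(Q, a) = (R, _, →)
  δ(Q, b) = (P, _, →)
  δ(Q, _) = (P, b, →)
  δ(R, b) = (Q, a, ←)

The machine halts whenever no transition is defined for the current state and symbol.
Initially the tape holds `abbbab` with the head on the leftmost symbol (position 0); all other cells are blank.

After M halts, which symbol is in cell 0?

_

P | _[a]bbbab   read a → write b, move ←, go to Q
Q | [_]bbbbab   read _ → write b, move →, go to P
P | b[b]bbbab   read b → write _, move →, go to R
R | b_[b]bbab   read b → write a, move ←, go to Q
Q | b[_]abbab   read _ → write b, move →, go to P
P | bb[a]bbab   read a → write b, move ←, go to Q
Q | b[b]bbbab   read b → write _, move →, go to P
P | b_[b]bbab   read b → write _, move →, go to R
R | b__[b]bab   read b → write a, move ←, go to Q
Q | b_[_]abab   read _ → write b, move →, go to P
P | b_b[a]bab   read a → write b, move ←, go to Q
Q | b_[b]bbab   read b → write _, move →, go to P
P | b__[b]bab   read b → write _, move →, go to R
R | b___[b]ab   read b → write a, move ←, go to Q
Q | b__[_]aab   read _ → write b, move →, go to P
P | b__b[a]ab   read a → write b, move ←, go to Q
Q | b__[b]bab   read b → write _, move →, go to P
P | b___[b]ab   read b → write _, move →, go to R
R | b____[a]b
Cell 0 holds _ when M halts.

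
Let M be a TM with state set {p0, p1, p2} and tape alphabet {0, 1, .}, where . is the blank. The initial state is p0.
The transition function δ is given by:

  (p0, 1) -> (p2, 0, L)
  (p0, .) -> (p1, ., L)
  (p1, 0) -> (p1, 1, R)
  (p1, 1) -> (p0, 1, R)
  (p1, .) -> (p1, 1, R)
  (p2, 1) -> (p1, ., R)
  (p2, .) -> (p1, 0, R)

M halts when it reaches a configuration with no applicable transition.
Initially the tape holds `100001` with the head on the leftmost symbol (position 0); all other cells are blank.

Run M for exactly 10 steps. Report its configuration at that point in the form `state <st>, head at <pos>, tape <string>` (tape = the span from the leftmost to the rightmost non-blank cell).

p0 | .[1]00001.   read 1 → write 0, move L, go to p2
p2 | [.]000001.   read . → write 0, move R, go to p1
p1 | 0[0]00001.   read 0 → write 1, move R, go to p1
p1 | 01[0]0001.   read 0 → write 1, move R, go to p1
p1 | 011[0]001.   read 0 → write 1, move R, go to p1
p1 | 0111[0]01.   read 0 → write 1, move R, go to p1
p1 | 01111[0]1.   read 0 → write 1, move R, go to p1
p1 | 011111[1].   read 1 → write 1, move R, go to p0
p0 | 0111111[.]   read . → write ., move L, go to p1
p1 | 011111[1].   read 1 → write 1, move R, go to p0
p0 | 0111111[.]
After 10 steps: state p0, head at 6, tape 0111111.

state p0, head at 6, tape 0111111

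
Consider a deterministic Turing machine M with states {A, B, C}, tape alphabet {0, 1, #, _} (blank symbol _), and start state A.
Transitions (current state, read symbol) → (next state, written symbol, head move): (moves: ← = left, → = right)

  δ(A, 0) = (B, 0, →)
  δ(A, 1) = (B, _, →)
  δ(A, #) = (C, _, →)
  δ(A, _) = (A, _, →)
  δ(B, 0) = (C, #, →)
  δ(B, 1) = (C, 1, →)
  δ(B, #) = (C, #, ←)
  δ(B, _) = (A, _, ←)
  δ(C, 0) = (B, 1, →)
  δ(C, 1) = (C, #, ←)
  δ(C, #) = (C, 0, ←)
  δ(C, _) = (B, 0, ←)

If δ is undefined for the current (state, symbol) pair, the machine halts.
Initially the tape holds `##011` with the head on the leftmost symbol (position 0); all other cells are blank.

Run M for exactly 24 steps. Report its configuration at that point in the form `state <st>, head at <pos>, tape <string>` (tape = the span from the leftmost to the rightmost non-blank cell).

state=A head=0 tape=___[#]#011   (A,#)→(C,_,→)
state=C head=1 tape=____[#]011   (C,#)→(C,0,←)
state=C head=0 tape=___[_]0011   (C,_)→(B,0,←)
state=B head=-1 tape=__[_]00011   (B,_)→(A,_,←)
state=A head=-2 tape=_[_]_00011   (A,_)→(A,_,→)
state=A head=-1 tape=__[_]00011   (A,_)→(A,_,→)
state=A head=0 tape=___[0]0011   (A,0)→(B,0,→)
state=B head=1 tape=___0[0]011   (B,0)→(C,#,→)
state=C head=2 tape=___0#[0]11   (C,0)→(B,1,→)
state=B head=3 tape=___0#1[1]1   (B,1)→(C,1,→)
state=C head=4 tape=___0#11[1]   (C,1)→(C,#,←)
state=C head=3 tape=___0#1[1]#   (C,1)→(C,#,←)
state=C head=2 tape=___0#[1]##   (C,1)→(C,#,←)
state=C head=1 tape=___0[#]###   (C,#)→(C,0,←)
state=C head=0 tape=___[0]0###   (C,0)→(B,1,→)
state=B head=1 tape=___1[0]###   (B,0)→(C,#,→)
state=C head=2 tape=___1#[#]##   (C,#)→(C,0,←)
state=C head=1 tape=___1[#]0##   (C,#)→(C,0,←)
state=C head=0 tape=___[1]00##   (C,1)→(C,#,←)
state=C head=-1 tape=__[_]#00##   (C,_)→(B,0,←)
state=B head=-2 tape=_[_]0#00##   (B,_)→(A,_,←)
state=A head=-3 tape=[_]_0#00##   (A,_)→(A,_,→)
state=A head=-2 tape=_[_]0#00##   (A,_)→(A,_,→)
state=A head=-1 tape=__[0]#00##   (A,0)→(B,0,→)
state=B head=0 tape=__0[#]00##
After 24 steps: state B, head at 0, tape 0#00##.

state B, head at 0, tape 0#00##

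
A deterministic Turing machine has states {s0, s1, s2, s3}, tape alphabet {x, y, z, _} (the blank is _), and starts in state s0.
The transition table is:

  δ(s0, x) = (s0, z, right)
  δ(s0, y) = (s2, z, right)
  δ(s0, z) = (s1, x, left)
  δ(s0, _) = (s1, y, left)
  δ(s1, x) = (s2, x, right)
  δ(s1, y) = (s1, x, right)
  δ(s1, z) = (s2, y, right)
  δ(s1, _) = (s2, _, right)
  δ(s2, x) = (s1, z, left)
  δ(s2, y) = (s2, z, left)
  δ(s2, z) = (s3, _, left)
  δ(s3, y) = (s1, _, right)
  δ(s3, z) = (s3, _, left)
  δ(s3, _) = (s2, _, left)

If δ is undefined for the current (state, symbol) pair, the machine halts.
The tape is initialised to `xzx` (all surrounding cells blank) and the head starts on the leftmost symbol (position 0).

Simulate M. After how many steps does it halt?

9

s0 | [x]zx_   read x → write z, move right, go to s0
s0 | z[z]x_   read z → write x, move left, go to s1
s1 | [z]xx_   read z → write y, move right, go to s2
s2 | y[x]x_   read x → write z, move left, go to s1
s1 | [y]zx_   read y → write x, move right, go to s1
s1 | x[z]x_   read z → write y, move right, go to s2
s2 | xy[x]_   read x → write z, move left, go to s1
s1 | x[y]z_   read y → write x, move right, go to s1
s1 | xx[z]_   read z → write y, move right, go to s2
s2 | xxy[_]
M halts after 9 transitions.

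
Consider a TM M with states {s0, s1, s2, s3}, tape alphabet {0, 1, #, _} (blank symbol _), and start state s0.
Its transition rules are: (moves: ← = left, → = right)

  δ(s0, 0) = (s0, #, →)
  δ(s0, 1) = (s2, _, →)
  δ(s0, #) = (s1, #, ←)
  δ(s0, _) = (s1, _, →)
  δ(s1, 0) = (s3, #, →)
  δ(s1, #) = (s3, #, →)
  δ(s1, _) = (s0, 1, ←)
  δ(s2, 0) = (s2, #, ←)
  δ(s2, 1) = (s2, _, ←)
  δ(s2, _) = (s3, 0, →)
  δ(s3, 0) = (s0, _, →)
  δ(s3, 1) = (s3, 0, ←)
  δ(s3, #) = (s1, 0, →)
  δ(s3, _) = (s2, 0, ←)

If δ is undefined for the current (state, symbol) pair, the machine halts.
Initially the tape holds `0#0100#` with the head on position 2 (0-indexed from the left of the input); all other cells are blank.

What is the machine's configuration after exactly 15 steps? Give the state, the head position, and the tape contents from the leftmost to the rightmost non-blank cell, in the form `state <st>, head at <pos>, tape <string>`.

s0 | 0#[0]100#___   read 0 → write #, move →, go to s0
s0 | 0##[1]00#___   read 1 → write _, move →, go to s2
s2 | 0##_[0]0#___   read 0 → write #, move ←, go to s2
s2 | 0##[_]#0#___   read _ → write 0, move →, go to s3
s3 | 0##0[#]0#___   read # → write 0, move →, go to s1
s1 | 0##00[0]#___   read 0 → write #, move →, go to s3
s3 | 0##00#[#]___   read # → write 0, move →, go to s1
s1 | 0##00#0[_]__   read _ → write 1, move ←, go to s0
s0 | 0##00#[0]1__   read 0 → write #, move →, go to s0
s0 | 0##00##[1]__   read 1 → write _, move →, go to s2
s2 | 0##00##_[_]_   read _ → write 0, move →, go to s3
s3 | 0##00##_0[_]   read _ → write 0, move ←, go to s2
s2 | 0##00##_[0]0   read 0 → write #, move ←, go to s2
s2 | 0##00##[_]#0   read _ → write 0, move →, go to s3
s3 | 0##00##0[#]0   read # → write 0, move →, go to s1
s1 | 0##00##00[0]
After 15 steps: state s1, head at 9, tape 0##00##000.

state s1, head at 9, tape 0##00##000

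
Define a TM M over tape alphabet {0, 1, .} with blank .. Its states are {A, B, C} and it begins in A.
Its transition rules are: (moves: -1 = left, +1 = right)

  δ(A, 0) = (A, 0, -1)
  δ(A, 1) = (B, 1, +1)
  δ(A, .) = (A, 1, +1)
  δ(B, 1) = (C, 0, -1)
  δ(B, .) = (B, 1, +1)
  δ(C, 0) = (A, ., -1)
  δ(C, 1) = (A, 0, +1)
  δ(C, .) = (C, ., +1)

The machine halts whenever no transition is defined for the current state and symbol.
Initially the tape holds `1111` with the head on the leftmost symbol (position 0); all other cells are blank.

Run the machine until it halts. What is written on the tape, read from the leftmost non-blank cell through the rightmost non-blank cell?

10011

A | .[1]111   read 1 → write 1, move +1, go to B
B | .1[1]11   read 1 → write 0, move -1, go to C
C | .[1]011   read 1 → write 0, move +1, go to A
A | .0[0]11   read 0 → write 0, move -1, go to A
A | .[0]011   read 0 → write 0, move -1, go to A
A | [.]0011   read . → write 1, move +1, go to A
A | 1[0]011   read 0 → write 0, move -1, go to A
A | [1]0011   read 1 → write 1, move +1, go to B
B | 1[0]011
The non-blank tape span at halt is 10011.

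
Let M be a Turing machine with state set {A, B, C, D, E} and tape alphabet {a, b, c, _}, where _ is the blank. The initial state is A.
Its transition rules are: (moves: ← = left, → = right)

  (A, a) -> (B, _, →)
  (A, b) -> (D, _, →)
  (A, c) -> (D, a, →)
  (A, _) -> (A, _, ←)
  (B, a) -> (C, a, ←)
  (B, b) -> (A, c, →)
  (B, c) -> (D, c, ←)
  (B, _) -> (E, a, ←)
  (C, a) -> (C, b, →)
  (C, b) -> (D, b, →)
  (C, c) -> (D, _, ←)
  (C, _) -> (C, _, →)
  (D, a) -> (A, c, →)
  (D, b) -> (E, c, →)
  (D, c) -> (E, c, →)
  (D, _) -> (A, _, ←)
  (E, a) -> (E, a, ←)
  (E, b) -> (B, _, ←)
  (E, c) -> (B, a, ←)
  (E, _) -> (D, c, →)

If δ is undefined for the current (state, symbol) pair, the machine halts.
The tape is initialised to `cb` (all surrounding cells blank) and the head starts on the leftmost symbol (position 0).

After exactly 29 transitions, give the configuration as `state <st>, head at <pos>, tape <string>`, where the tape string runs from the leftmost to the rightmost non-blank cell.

A | [c]b_____   read c → write a, move →, go to D
D | a[b]_____   read b → write c, move →, go to E
E | ac[_]____   read _ → write c, move →, go to D
D | acc[_]___   read _ → write _, move ←, go to A
A | ac[c]____   read c → write a, move →, go to D
D | aca[_]___   read _ → write _, move ←, go to A
A | ac[a]____   read a → write _, move →, go to B
B | ac_[_]___   read _ → write a, move ←, go to E
E | ac[_]a___   read _ → write c, move →, go to D
D | acc[a]___   read a → write c, move →, go to A
A | accc[_]__   read _ → write _, move ←, go to A
A | acc[c]___   read c → write a, move →, go to D
D | acca[_]__   read _ → write _, move ←, go to A
A | acc[a]___   read a → write _, move →, go to B
B | acc_[_]__   read _ → write a, move ←, go to E
E | acc[_]a__   read _ → write c, move →, go to D
D | accc[a]__   read a → write c, move →, go to A
A | acccc[_]_   read _ → write _, move ←, go to A
A | accc[c]__   read c → write a, move →, go to D
D | accca[_]_   read _ → write _, move ←, go to A
A | accc[a]__   read a → write _, move →, go to B
B | accc_[_]_   read _ → write a, move ←, go to E
E | accc[_]a_   read _ → write c, move →, go to D
D | acccc[a]_   read a → write c, move →, go to A
A | accccc[_]   read _ → write _, move ←, go to A
A | acccc[c]_   read c → write a, move →, go to D
D | acccca[_]   read _ → write _, move ←, go to A
A | acccc[a]_   read a → write _, move →, go to B
B | acccc_[_]   read _ → write a, move ←, go to E
E | acccc[_]a
After 29 steps: state E, head at 5, tape acccc_a.

state E, head at 5, tape acccc_a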